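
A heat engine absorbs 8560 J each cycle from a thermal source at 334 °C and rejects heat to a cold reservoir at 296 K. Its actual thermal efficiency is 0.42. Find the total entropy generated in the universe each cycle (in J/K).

T_H = 334 °C → 334 + 273.15 = 607.15 K.
W = η·Q_H = 0.42 × 8560 = 3595 J, so Q_C = Q_H − W = 4965 J.
The hot reservoir loses entropy Q_H/T_H = 8560/607.15 = 14.10 J/K; the cold reservoir gains Q_C/T_C = 4965/296.00 = 16.77 J/K.
ΔS_univ = −Q_H/T_H + Q_C/T_C = 2.674 J/K (> 0, since η = 0.42 < η_Carnot = 0.512).

ΔS_univ ≈ 2.674 J/K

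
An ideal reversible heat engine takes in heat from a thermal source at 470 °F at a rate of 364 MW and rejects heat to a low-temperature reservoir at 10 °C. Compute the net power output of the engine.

T_H = 470 °F → (470 − 32) × 5/9 = 243.33 °C = 516.48 K.
T_C = 10 °C → 10 + 273.15 = 283.15 K.
The Carnot efficiency is η = 1 − T_C/T_H = 1 − 283.15/516.48 = 0.4518.
W = η·Q_H = 0.4518 × 364 = 164.4 MW.

Ẇ ≈ 164.4 MW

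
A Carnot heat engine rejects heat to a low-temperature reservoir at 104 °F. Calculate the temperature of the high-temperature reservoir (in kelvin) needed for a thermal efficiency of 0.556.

T_H ≈ 705 K

T_C = 104 °F → (104 − 32) × 5/9 = 40.00 °C = 313.15 K.
From η = 1 − T_C/T_H, solving for T_H gives T_H = T_C/(1 − η) = 313.15/(1 − 0.556) = 705 K.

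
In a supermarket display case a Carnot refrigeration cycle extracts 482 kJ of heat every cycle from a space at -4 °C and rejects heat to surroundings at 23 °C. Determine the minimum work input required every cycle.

W_in ≈ 48.4 kJ

T_H = 23 °C → 23 + 273.15 = 296.15 K.
T_C = -4 °C → -4 + 273.15 = 269.15 K.
COP_R = T_C/(T_H − T_C) = 269.15/27.00 = 9.9685.
W = Q_C/COP_R = 482/9.9685 = 48.4 kJ.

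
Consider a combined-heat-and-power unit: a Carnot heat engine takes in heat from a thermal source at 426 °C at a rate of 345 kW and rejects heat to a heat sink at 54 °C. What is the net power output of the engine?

T_H = 426 °C → 426 + 273.15 = 699.15 K.
T_C = 54 °C → 54 + 273.15 = 327.15 K.
For a reversible engine, η = 1 − T_C/T_H = 1 − 327.15/699.15 = 0.5321.
W = η·Q_H = 0.5321 × 345 = 183.6 kW.

Ẇ ≈ 183.6 kW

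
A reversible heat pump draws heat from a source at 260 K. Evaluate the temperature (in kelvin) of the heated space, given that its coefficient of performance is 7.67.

COP_HP = T_H/(T_H − T_C) ⇒ T_H = T_C·COP_HP/(COP_HP − 1) = 260.00 × 7.67/(7.67 − 1) = 299 K.

T_H ≈ 299 K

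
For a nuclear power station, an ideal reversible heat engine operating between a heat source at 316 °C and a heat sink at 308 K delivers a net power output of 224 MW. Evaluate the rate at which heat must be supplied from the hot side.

T_H = 316 °C → 316 + 273.15 = 589.15 K.
For a reversible engine, η = 1 − T_C/T_H = 1 − 308.00/589.15 = 0.4772.
Q_H = W/η = 224/0.4772 = 469 MW.

Q̇_H ≈ 469 MW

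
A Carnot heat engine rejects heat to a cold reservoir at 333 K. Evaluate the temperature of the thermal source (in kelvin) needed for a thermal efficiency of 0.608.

T_H ≈ 849 K

From η = 1 − T_C/T_H, solving for T_H gives T_H = T_C/(1 − η) = 333.00/(1 − 0.608) = 849 K.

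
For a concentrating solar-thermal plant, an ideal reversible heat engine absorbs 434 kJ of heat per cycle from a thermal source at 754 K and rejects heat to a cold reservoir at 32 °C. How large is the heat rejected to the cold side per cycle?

T_C = 32 °C → 32 + 273.15 = 305.15 K.
Carnot efficiency: η = 1 − T_C/T_H = 1 − 305.15/754.00 = 0.5953.
For a reversible cycle Q_C/Q_H = T_C/T_H, so Q_C = 434 × 305.15/754.00 = 176 kJ.

Q_C ≈ 176 kJ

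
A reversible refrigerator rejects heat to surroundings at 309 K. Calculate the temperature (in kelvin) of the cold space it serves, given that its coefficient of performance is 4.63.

T_C ≈ 254 K

COP_R = T_C/(T_H − T_C) ⇒ T_C = T_H·COP_R/(1 + COP_R) = 309.00 × 4.63/(1 + 4.63) = 254 K.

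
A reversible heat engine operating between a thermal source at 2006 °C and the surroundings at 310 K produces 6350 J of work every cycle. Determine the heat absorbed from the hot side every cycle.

T_H = 2006 °C → 2006 + 273.15 = 2279.15 K.
Carnot efficiency: η = 1 − T_C/T_H = 1 − 310.00/2279.15 = 0.8640.
Q_H = W/η = 6350/0.8640 = 7350 J.

Q_H ≈ 7350 J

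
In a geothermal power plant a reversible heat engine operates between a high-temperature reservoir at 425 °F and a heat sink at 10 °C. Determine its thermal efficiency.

T_H = 425 °F → (425 − 32) × 5/9 = 218.33 °C = 491.48 K.
T_C = 10 °C → 10 + 273.15 = 283.15 K.
Since the cycle is reversible, η = 1 − T_C/T_H = 1 − 283.15/491.48 = 0.424.

η ≈ 0.424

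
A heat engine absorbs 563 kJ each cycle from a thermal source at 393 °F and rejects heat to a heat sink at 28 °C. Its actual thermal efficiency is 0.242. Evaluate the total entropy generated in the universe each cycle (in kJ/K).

T_H = 393 °F → (393 − 32) × 5/9 = 200.56 °C = 473.71 K.
T_C = 28 °C → 28 + 273.15 = 301.15 K.
W = η·Q_H = 0.242 × 563 = 136.2 kJ, so Q_C = Q_H − W = 426.8 kJ.
Reservoir entropy changes: ΔS_H = −Q_H/T_H = −563/473.71 = -1.189 kJ/K and ΔS_C = +Q_C/T_C = 426.8/301.15 = 1.417 kJ/K.
ΔS_univ = −Q_H/T_H + Q_C/T_C = 0.229 kJ/K (> 0, since η = 0.242 < η_Carnot = 0.364).

ΔS_univ ≈ 0.229 kJ/K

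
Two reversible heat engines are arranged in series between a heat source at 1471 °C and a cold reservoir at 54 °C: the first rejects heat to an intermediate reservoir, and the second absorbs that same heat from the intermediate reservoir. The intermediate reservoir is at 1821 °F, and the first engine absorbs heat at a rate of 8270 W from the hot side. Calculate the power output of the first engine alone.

Ẇ₁ ≈ 2260 W

T_H = 1471 °C → 1471 + 273.15 = 1744.15 K.
T_C = 54 °C → 54 + 273.15 = 327.15 K.
T_m = 1821 °F → (1821 − 32) × 5/9 = 993.89 °C = 1267.04 K.
First-stage efficiency η₁ = 1 − T_m/T_H = 1 − 1267.04/1744.15 = 0.2735.
W₁ = η₁·Q_H = 0.2735 × 8270 = 2260 W.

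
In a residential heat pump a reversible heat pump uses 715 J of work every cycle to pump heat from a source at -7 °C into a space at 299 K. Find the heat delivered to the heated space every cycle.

Q_H ≈ 6510 J

T_C = -7 °C → -7 + 273.15 = 266.15 K.
COP_HP = T_H/(T_H − T_C) = 299.00/32.85 = 9.1020.
Q_H = COP_HP · W = 9.1020 × 715 = 6510 J.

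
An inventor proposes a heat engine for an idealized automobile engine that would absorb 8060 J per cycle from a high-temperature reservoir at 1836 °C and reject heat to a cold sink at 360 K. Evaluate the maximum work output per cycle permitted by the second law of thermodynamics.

T_H = 1836 °C → 1836 + 273.15 = 2109.15 K.
The second-law ceiling is the Carnot efficiency, η_max = 1 − T_C/T_H = 1 − 360.00/2109.15 = 0.8293.
W_max = η_max · Q_H = 0.8293 × 8060 = 6680 J.

W_max ≈ 6680 J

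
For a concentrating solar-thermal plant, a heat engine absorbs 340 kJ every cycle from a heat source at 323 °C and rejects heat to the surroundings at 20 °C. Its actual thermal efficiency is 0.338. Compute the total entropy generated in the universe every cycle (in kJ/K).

ΔS_univ ≈ 0.1975 kJ/K

T_H = 323 °C → 323 + 273.15 = 596.15 K.
T_C = 20 °C → 20 + 273.15 = 293.15 K.
W = η·Q_H = 0.338 × 340 = 114.9 kJ, so Q_C = Q_H − W = 225.1 kJ.
The hot reservoir loses entropy Q_H/T_H = 340/596.15 = 0.5703 kJ/K; the cold reservoir gains Q_C/T_C = 225.1/293.15 = 0.7678 kJ/K.
ΔS_univ = −Q_H/T_H + Q_C/T_C = 0.1975 kJ/K (> 0, since η = 0.338 < η_Carnot = 0.508).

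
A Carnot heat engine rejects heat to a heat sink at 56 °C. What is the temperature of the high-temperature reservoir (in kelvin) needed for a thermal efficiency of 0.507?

T_H ≈ 668 K

T_C = 56 °C → 56 + 273.15 = 329.15 K.
From η = 1 − T_C/T_H, solving for T_H gives T_H = T_C/(1 − η) = 329.15/(1 − 0.507) = 668 K.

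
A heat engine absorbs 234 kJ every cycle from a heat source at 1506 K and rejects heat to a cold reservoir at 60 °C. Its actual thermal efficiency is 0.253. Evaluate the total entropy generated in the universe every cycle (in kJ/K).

T_C = 60 °C → 60 + 273.15 = 333.15 K.
W = η·Q_H = 0.253 × 234 = 59.20 kJ, so Q_C = Q_H − W = 174.8 kJ.
Reservoir entropy changes: ΔS_H = −Q_H/T_H = −234/1506.00 = -0.1554 kJ/K and ΔS_C = +Q_C/T_C = 174.8/333.15 = 0.5247 kJ/K.
ΔS_univ = −Q_H/T_H + Q_C/T_C = 0.369 kJ/K (> 0, since η = 0.253 < η_Carnot = 0.779).

ΔS_univ ≈ 0.369 kJ/K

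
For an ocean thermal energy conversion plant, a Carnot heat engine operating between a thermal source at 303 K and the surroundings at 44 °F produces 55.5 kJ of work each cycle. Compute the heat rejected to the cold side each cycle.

Q_C ≈ 670 kJ

T_C = 44 °F → (44 − 32) × 5/9 = 6.67 °C = 279.82 K.
Carnot efficiency: η = 1 − T_C/T_H = 1 − 279.82/303.00 = 0.0765.
Since Q_C/Q_H = T_C/T_H and Q_H = W/η, Q_C = W·T_C/(T_H − T_C) = 55.5 × 279.82/23.18 = 670 kJ.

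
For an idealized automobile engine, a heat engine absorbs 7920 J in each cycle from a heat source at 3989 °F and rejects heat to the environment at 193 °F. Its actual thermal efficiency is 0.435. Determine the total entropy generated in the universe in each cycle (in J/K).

T_H = 3989 °F → (3989 − 32) × 5/9 = 2198.33 °C = 2471.48 K.
T_C = 193 °F → (193 − 32) × 5/9 = 89.44 °C = 362.59 K.
W = η·Q_H = 0.435 × 7920 = 3445 J, so Q_C = Q_H − W = 4475 J.
Reservoir entropy changes: ΔS_H = −Q_H/T_H = −7920/2471.48 = -3.205 J/K and ΔS_C = +Q_C/T_C = 4475/362.59 = 12.34 J/K.
ΔS_univ = −Q_H/T_H + Q_C/T_C = 9.14 J/K (> 0, since η = 0.435 < η_Carnot = 0.853).

ΔS_univ ≈ 9.14 J/K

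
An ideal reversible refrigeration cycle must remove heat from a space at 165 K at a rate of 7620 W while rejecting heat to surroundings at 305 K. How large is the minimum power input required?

COP_R = T_C/(T_H − T_C) = 165.00/140.00 = 1.1786.
W = Q_C/COP_R = 7620/1.1786 = 6470 W.

Ẇ_in ≈ 6470 W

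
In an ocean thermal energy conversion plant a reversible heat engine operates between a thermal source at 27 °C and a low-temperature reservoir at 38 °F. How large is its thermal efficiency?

η ≈ 0.0788

T_H = 27 °C → 27 + 273.15 = 300.15 K.
T_C = 38 °F → (38 − 32) × 5/9 = 3.33 °C = 276.48 K.
The Carnot efficiency is η = 1 − T_C/T_H = 1 − 276.48/300.15 = 0.0788.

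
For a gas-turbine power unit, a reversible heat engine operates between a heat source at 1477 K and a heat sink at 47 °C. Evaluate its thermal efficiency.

T_C = 47 °C → 47 + 273.15 = 320.15 K.
η_rev = 1 − T_C/T_H = 1 − 320.15/1477.00 = 0.783.

η ≈ 0.783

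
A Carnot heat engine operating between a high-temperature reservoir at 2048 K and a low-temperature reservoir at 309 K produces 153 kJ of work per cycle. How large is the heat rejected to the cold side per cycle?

Since the cycle is reversible, η = 1 − T_C/T_H = 1 − 309.00/2048.00 = 0.8491.
Since Q_C/Q_H = T_C/T_H and Q_H = W/η, Q_C = W·T_C/(T_H − T_C) = 153 × 309.00/1739.00 = 27.19 kJ.

Q_C ≈ 27.19 kJ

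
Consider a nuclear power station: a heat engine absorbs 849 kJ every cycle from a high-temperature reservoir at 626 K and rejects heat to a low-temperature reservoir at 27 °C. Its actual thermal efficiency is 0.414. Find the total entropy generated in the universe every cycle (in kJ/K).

T_C = 27 °C → 27 + 273.15 = 300.15 K.
W = η·Q_H = 0.414 × 849 = 351.5 kJ, so Q_C = Q_H − W = 497.5 kJ.
Entropy balance on the reservoirs: −Q_H/T_H = -1.356 kJ/K, +Q_C/T_C = 1.658 kJ/K.
ΔS_univ = −Q_H/T_H + Q_C/T_C = 0.301 kJ/K (> 0, since η = 0.414 < η_Carnot = 0.521).

ΔS_univ ≈ 0.301 kJ/K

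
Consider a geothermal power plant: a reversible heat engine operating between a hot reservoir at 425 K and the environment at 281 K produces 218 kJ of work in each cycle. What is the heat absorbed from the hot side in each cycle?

The Carnot efficiency is η = 1 − T_C/T_H = 1 − 281.00/425.00 = 0.3388.
Q_H = W/η = 218/0.3388 = 643.4 kJ.

Q_H ≈ 643.4 kJ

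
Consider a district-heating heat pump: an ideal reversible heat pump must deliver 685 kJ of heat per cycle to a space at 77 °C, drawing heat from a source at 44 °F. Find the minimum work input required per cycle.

T_H = 77 °C → 77 + 273.15 = 350.15 K.
T_C = 44 °F → (44 − 32) × 5/9 = 6.67 °C = 279.82 K.
The Carnot heat-pump COP is COP_HP = T_H/(T_H − T_C) = 350.15/70.33 = 4.9784.
W = Q_H/COP_HP = 685/4.9784 = 137.6 kJ.

W_in ≈ 137.6 kJ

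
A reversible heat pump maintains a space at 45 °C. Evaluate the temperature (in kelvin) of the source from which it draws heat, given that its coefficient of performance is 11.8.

T_C ≈ 291 K

T_H = 45 °C → 45 + 273.15 = 318.15 K.
COP_HP = T_H/(T_H − T_C) ⇒ T_C = T_H·(COP_HP − 1)/COP_HP = 318.15 × (11.8 − 1)/11.8 = 291 K.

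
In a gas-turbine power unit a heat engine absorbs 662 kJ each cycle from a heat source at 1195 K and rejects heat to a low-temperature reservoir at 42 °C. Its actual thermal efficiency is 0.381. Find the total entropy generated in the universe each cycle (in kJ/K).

ΔS_univ ≈ 0.746 kJ/K

T_C = 42 °C → 42 + 273.15 = 315.15 K.
W = η·Q_H = 0.381 × 662 = 252.2 kJ, so Q_C = Q_H − W = 409.8 kJ.
Reservoir entropy changes: ΔS_H = −Q_H/T_H = −662/1195.00 = -0.5540 kJ/K and ΔS_C = +Q_C/T_C = 409.8/315.15 = 1.300 kJ/K.
ΔS_univ = −Q_H/T_H + Q_C/T_C = 0.746 kJ/K (> 0, since η = 0.381 < η_Carnot = 0.736).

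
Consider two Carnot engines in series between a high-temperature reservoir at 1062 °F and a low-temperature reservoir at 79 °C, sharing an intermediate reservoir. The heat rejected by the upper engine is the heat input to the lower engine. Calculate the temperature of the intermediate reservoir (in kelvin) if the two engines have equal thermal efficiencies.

T_m ≈ 545.6 K

T_H = 1062 °F → (1062 − 32) × 5/9 = 572.22 °C = 845.37 K.
T_C = 79 °C → 79 + 273.15 = 352.15 K.
Equal efficiencies require 1 − T_m/T_H = 1 − T_C/T_m, i.e. T_m/T_H = T_C/T_m, so T_m = √(T_H·T_C) = √(845.37 × 352.15) = 545.6 K.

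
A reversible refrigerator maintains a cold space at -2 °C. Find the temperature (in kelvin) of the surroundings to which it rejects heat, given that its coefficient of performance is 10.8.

T_H ≈ 296 K

T_C = -2 °C → -2 + 273.15 = 271.15 K.
COP_R = T_C/(T_H − T_C) ⇒ T_H = T_C·(1 + 1/COP_R) = 271.15 × (1 + 1/10.8) = 296 K.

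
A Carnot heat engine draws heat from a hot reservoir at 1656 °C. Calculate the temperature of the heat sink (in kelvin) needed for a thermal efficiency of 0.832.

T_C ≈ 324.1 K

T_H = 1656 °C → 1656 + 273.15 = 1929.15 K.
From η = 1 − T_C/T_H, T_C = T_H·(1 − η) = 1929.15 × (1 − 0.832) = 324.1 K.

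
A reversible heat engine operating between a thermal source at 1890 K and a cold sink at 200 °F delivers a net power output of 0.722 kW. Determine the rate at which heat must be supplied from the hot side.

Q̇_H ≈ 0.896 kW

T_C = 200 °F → (200 − 32) × 5/9 = 93.33 °C = 366.48 K.
The Carnot efficiency is η = 1 − T_C/T_H = 1 − 366.48/1890.00 = 0.8061.
Q_H = W/η = 0.722/0.8061 = 0.896 kW.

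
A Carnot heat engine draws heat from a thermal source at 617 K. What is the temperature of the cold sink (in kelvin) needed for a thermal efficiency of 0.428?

From η = 1 − T_C/T_H, T_C = T_H·(1 − η) = 617.00 × (1 − 0.428) = 353 K.

T_C ≈ 353 K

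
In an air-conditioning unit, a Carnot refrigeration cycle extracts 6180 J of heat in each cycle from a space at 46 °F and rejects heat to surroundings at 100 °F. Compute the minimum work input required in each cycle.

T_H = 100 °F → (100 − 32) × 5/9 = 37.78 °C = 310.93 K.
T_C = 46 °F → (46 − 32) × 5/9 = 7.78 °C = 280.93 K.
For a reversible refrigerator, COP_R = T_C/(T_H − T_C) = 280.93/30.00 = 9.3643.
W = Q_C/COP_R = 6180/9.3643 = 660.0 J.

W_in ≈ 660.0 J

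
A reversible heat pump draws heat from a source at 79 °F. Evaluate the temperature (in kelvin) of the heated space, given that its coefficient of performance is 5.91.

T_H ≈ 360 K

T_C = 79 °F → (79 − 32) × 5/9 = 26.11 °C = 299.26 K.
COP_HP = T_H/(T_H − T_C) ⇒ T_H = T_C·COP_HP/(COP_HP − 1) = 299.26 × 5.91/(5.91 − 1) = 360 K.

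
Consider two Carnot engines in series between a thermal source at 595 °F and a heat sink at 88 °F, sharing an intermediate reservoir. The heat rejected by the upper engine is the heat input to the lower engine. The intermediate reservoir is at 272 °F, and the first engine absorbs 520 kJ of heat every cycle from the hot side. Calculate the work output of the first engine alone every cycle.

W₁ ≈ 159.3 kJ

T_H = 595 °F → (595 − 32) × 5/9 = 312.78 °C = 585.93 K.
T_C = 88 °F → (88 − 32) × 5/9 = 31.11 °C = 304.26 K.
T_m = 272 °F → (272 − 32) × 5/9 = 133.33 °C = 406.48 K.
First-stage efficiency η₁ = 1 − T_m/T_H = 1 − 406.48/585.93 = 0.3063.
W₁ = η₁·Q_H = 0.3063 × 520 = 159.3 kJ.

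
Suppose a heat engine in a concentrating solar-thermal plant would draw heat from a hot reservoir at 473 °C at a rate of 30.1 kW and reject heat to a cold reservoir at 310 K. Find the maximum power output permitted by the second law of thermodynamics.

Ẇ_max ≈ 17.6 kW

T_H = 473 °C → 473 + 273.15 = 746.15 K.
The upper bound on efficiency is η_max = 1 − T_C/T_H = 1 − 310.00/746.15 = 0.5845.
W_max = η_max · Q_H = 0.5845 × 30.1 = 17.6 kW.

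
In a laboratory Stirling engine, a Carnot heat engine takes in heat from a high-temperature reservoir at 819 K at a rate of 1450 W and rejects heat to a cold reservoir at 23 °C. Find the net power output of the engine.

T_C = 23 °C → 23 + 273.15 = 296.15 K.
The Carnot efficiency is η = 1 − T_C/T_H = 1 − 296.15/819.00 = 0.6384.
W = η·Q_H = 0.6384 × 1450 = 926 W.

Ẇ ≈ 926 W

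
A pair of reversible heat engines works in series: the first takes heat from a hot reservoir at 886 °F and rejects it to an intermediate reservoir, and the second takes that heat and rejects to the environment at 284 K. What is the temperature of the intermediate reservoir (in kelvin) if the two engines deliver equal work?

T_m ≈ 516 K

T_H = 886 °F → (886 − 32) × 5/9 = 474.44 °C = 747.59 K.
For reversible stages Q_m = Q_H·(T_m/T_H). Setting W₁ = Q_H(1 − T_m/T_H) equal to W₂ = Q_m(1 − T_C/T_m) = Q_H·(T_m − T_C)/T_H gives T_H − T_m = T_m − T_C, so T_m = (T_H + T_C)/2 = (747.59 + 284.00)/2 = 516 K.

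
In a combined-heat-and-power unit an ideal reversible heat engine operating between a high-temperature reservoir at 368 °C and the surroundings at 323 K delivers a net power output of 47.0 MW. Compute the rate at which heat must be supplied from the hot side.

Q̇_H ≈ 94.72 MW

T_H = 368 °C → 368 + 273.15 = 641.15 K.
Since the cycle is reversible, η = 1 − T_C/T_H = 1 − 323.00/641.15 = 0.4962.
Q_H = W/η = 47.0/0.4962 = 94.72 MW.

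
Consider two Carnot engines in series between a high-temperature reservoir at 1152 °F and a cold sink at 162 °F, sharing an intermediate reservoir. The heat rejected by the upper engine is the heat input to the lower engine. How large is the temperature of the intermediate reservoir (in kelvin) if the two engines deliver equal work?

T_m ≈ 620.4 K

T_H = 1152 °F → (1152 − 32) × 5/9 = 622.22 °C = 895.37 K.
T_C = 162 °F → (162 − 32) × 5/9 = 72.22 °C = 345.37 K.
For reversible stages Q_m = Q_H·(T_m/T_H). Setting W₁ = Q_H(1 − T_m/T_H) equal to W₂ = Q_m(1 − T_C/T_m) = Q_H·(T_m − T_C)/T_H gives T_H − T_m = T_m − T_C, so T_m = (T_H + T_C)/2 = (895.37 + 345.37)/2 = 620.4 K.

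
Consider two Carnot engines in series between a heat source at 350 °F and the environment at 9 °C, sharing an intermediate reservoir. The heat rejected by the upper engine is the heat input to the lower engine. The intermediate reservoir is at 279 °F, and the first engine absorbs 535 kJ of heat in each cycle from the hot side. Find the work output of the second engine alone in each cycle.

T_H = 350 °F → (350 − 32) × 5/9 = 176.67 °C = 449.82 K.
T_C = 9 °C → 9 + 273.15 = 282.15 K.
T_m = 279 °F → (279 − 32) × 5/9 = 137.22 °C = 410.37 K.
Heat entering the second stage: Q_m = Q_H·(T_m/T_H) = 535 × 410.37/449.82 = 488.1 kJ.
Second-stage efficiency η₂ = 1 − T_C/T_m = 1 − 282.15/410.37 = 0.3125, so W₂ = η₂·Q_m = 152.5 kJ.

W₂ ≈ 152.5 kJ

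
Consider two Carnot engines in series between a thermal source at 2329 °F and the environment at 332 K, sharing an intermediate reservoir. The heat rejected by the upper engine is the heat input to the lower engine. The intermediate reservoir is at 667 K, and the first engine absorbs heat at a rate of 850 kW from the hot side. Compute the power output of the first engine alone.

T_H = 2329 °F → (2329 − 32) × 5/9 = 1276.11 °C = 1549.26 K.
First-stage efficiency η₁ = 1 − T_m/T_H = 1 − 667.00/1549.26 = 0.5695.
W₁ = η₁·Q_H = 0.5695 × 850 = 484.1 kW.

Ẇ₁ ≈ 484.1 kW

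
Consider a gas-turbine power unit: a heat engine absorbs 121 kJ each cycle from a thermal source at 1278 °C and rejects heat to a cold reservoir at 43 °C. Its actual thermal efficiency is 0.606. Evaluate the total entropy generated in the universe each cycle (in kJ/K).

T_H = 1278 °C → 1278 + 273.15 = 1551.15 K.
T_C = 43 °C → 43 + 273.15 = 316.15 K.
W = η·Q_H = 0.606 × 121 = 73.33 kJ, so Q_C = Q_H − W = 47.67 kJ.
Entropy balance on the reservoirs: −Q_H/T_H = -0.07801 kJ/K, +Q_C/T_C = 0.1508 kJ/K.
ΔS_univ = −Q_H/T_H + Q_C/T_C = 0.07279 kJ/K (> 0, since η = 0.606 < η_Carnot = 0.796).

ΔS_univ ≈ 0.07279 kJ/K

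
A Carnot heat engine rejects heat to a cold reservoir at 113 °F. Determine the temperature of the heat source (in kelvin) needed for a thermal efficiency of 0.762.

T_C = 113 °F → (113 − 32) × 5/9 = 45.00 °C = 318.15 K.
From η = 1 − T_C/T_H, solving for T_H gives T_H = T_C/(1 − η) = 318.15/(1 − 0.762) = 1340 K.

T_H ≈ 1340 K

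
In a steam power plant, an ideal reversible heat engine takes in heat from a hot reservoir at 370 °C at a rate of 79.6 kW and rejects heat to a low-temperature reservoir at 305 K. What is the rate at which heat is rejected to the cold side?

T_H = 370 °C → 370 + 273.15 = 643.15 K.
The Carnot efficiency is η = 1 − T_C/T_H = 1 − 305.00/643.15 = 0.5258.
For a reversible cycle Q_C/Q_H = T_C/T_H, so Q_C = 79.6 × 305.00/643.15 = 37.75 kW.

Q̇_C ≈ 37.75 kW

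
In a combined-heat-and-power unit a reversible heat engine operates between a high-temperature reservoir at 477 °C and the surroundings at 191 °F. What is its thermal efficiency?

T_H = 477 °C → 477 + 273.15 = 750.15 K.
T_C = 191 °F → (191 − 32) × 5/9 = 88.33 °C = 361.48 K.
The Carnot efficiency is η = 1 − T_C/T_H = 1 − 361.48/750.15 = 0.5181.

η ≈ 0.5181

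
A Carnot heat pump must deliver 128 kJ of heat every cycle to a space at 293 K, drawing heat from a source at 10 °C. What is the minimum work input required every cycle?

W_in ≈ 4.30 kJ

T_C = 10 °C → 10 + 273.15 = 283.15 K.
The Carnot heat-pump COP is COP_HP = T_H/(T_H − T_C) = 293.00/9.85 = 29.7462.
W = Q_H/COP_HP = 128/29.7462 = 4.30 kJ.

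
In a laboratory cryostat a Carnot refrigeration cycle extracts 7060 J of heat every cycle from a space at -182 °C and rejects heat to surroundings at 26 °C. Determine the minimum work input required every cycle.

W_in ≈ 16100 J

T_H = 26 °C → 26 + 273.15 = 299.15 K.
T_C = -182 °C → -182 + 273.15 = 91.15 K.
Carnot COP: COP_R = T_C/(T_H − T_C) = 91.15/208.00 = 0.4382.
W = Q_C/COP_R = 7060/0.4382 = 16100 J.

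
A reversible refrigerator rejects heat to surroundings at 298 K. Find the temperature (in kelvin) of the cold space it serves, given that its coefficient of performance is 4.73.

COP_R = T_C/(T_H − T_C) ⇒ T_C = T_H·COP_R/(1 + COP_R) = 298.00 × 4.73/(1 + 4.73) = 246.0 K.

T_C ≈ 246.0 K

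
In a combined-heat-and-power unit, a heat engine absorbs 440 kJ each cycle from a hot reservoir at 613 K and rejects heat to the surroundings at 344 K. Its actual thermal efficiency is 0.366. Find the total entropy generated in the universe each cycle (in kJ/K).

ΔS_univ ≈ 0.0931 kJ/K

W = η·Q_H = 0.366 × 440 = 161.0 kJ, so Q_C = Q_H − W = 279.0 kJ.
Reservoir entropy changes: ΔS_H = −Q_H/T_H = −440/613.00 = -0.7178 kJ/K and ΔS_C = +Q_C/T_C = 279.0/344.00 = 0.8109 kJ/K.
ΔS_univ = −Q_H/T_H + Q_C/T_C = 0.0931 kJ/K (> 0, since η = 0.366 < η_Carnot = 0.439).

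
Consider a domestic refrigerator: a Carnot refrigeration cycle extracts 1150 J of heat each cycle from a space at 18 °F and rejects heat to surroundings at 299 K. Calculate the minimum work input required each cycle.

T_C = 18 °F → (18 − 32) × 5/9 = -7.78 °C = 265.37 K.
COP_R = T_C/(T_H − T_C) = 265.37/33.63 = 7.8915.
W = Q_C/COP_R = 1150/7.8915 = 146 J.

W_in ≈ 146 J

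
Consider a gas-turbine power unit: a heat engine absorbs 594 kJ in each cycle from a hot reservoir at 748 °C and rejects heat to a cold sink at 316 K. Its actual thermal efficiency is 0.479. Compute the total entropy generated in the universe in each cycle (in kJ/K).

ΔS_univ ≈ 0.398 kJ/K

T_H = 748 °C → 748 + 273.15 = 1021.15 K.
W = η·Q_H = 0.479 × 594 = 284.5 kJ, so Q_C = Q_H − W = 309.5 kJ.
Reservoir entropy changes: ΔS_H = −Q_H/T_H = −594/1021.15 = -0.5817 kJ/K and ΔS_C = +Q_C/T_C = 309.5/316.00 = 0.9793 kJ/K.
ΔS_univ = −Q_H/T_H + Q_C/T_C = 0.398 kJ/K (> 0, since η = 0.479 < η_Carnot = 0.691).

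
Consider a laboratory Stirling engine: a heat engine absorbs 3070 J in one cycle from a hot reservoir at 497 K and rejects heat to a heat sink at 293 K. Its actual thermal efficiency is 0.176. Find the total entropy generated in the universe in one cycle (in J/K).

ΔS_univ ≈ 2.46 J/K

W = η·Q_H = 0.176 × 3070 = 540.3 J, so Q_C = Q_H − W = 2530 J.
Reservoir entropy changes: ΔS_H = −Q_H/T_H = −3070/497.00 = -6.177 J/K and ΔS_C = +Q_C/T_C = 2530/293.00 = 8.634 J/K.
ΔS_univ = −Q_H/T_H + Q_C/T_C = 2.46 J/K (> 0, since η = 0.176 < η_Carnot = 0.410).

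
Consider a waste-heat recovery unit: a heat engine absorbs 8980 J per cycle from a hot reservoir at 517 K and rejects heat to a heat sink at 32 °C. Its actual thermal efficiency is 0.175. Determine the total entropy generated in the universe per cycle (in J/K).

T_C = 32 °C → 32 + 273.15 = 305.15 K.
W = η·Q_H = 0.175 × 8980 = 1572 J, so Q_C = Q_H − W = 7408 J.
Reservoir entropy changes: ΔS_H = −Q_H/T_H = −8980/517.00 = -17.37 J/K and ΔS_C = +Q_C/T_C = 7408/305.15 = 24.28 J/K.
ΔS_univ = −Q_H/T_H + Q_C/T_C = 6.909 J/K (> 0, since η = 0.175 < η_Carnot = 0.410).

ΔS_univ ≈ 6.909 J/K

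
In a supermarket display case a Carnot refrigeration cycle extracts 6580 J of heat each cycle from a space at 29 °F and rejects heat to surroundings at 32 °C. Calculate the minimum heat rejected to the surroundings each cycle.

Q_H ≈ 7400 J

T_H = 32 °C → 32 + 273.15 = 305.15 K.
T_C = 29 °F → (29 − 32) × 5/9 = -1.67 °C = 271.48 K.
For a reversible cycle Q_H/Q_C = T_H/T_C, so Q_H = Q_C·T_H/T_C = 6580 × 305.15/271.48 = 7400 J.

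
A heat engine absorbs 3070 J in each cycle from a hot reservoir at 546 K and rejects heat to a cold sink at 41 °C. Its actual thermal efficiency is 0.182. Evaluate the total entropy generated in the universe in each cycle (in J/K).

T_C = 41 °C → 41 + 273.15 = 314.15 K.
W = η·Q_H = 0.182 × 3070 = 558.7 J, so Q_C = Q_H − W = 2511 J.
Entropy balance on the reservoirs: −Q_H/T_H = -5.623 J/K, +Q_C/T_C = 7.994 J/K.
ΔS_univ = −Q_H/T_H + Q_C/T_C = 2.37 J/K (> 0, since η = 0.182 < η_Carnot = 0.425).

ΔS_univ ≈ 2.37 J/K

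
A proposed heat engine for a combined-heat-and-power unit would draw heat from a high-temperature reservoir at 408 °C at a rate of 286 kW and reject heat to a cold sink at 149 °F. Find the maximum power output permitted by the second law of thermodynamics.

Ẇ_max ≈ 144.0 kW

T_H = 408 °C → 408 + 273.15 = 681.15 K.
T_C = 149 °F → (149 − 32) × 5/9 = 65.00 °C = 338.15 K.
The second-law ceiling is the Carnot efficiency, η_max = 1 − T_C/T_H = 1 − 338.15/681.15 = 0.5036.
W_max = η_max · Q_H = 0.5036 × 286 = 144.0 kW.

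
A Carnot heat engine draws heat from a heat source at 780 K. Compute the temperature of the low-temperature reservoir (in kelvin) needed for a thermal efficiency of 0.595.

T_C ≈ 315.9 K

From η = 1 − T_C/T_H, T_C = T_H·(1 − η) = 780.00 × (1 − 0.595) = 315.9 K.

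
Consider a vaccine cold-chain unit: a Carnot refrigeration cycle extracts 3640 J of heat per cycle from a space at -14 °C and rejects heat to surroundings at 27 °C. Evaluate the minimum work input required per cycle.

T_H = 27 °C → 27 + 273.15 = 300.15 K.
T_C = -14 °C → -14 + 273.15 = 259.15 K.
COP_R = T_C/(T_H − T_C) = 259.15/41.00 = 6.3207.
W = Q_C/COP_R = 3640/6.3207 = 576 J.

W_in ≈ 576 J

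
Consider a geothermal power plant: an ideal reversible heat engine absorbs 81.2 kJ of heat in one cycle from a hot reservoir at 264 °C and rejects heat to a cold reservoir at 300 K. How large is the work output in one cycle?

W ≈ 35.8 kJ

T_H = 264 °C → 264 + 273.15 = 537.15 K.
η_rev = 1 − T_C/T_H = 1 − 300.00/537.15 = 0.4415.
W = η·Q_H = 0.4415 × 81.2 = 35.8 kJ.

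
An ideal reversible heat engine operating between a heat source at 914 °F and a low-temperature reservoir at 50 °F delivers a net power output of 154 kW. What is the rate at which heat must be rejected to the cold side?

T_H = 914 °F → (914 − 32) × 5/9 = 490.00 °C = 763.15 K.
T_C = 50 °F → (50 − 32) × 5/9 = 10.00 °C = 283.15 K.
The Carnot efficiency is η = 1 − T_C/T_H = 1 − 283.15/763.15 = 0.6290.
Since Q_C/Q_H = T_C/T_H and Q_H = W/η, Q_C = W·T_C/(T_H − T_C) = 154 × 283.15/480.00 = 90.84 kW.

Q̇_C ≈ 90.84 kW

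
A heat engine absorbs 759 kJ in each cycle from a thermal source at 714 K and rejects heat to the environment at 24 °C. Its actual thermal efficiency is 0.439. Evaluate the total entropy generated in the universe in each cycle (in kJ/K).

ΔS_univ ≈ 0.370 kJ/K

T_C = 24 °C → 24 + 273.15 = 297.15 K.
W = η·Q_H = 0.439 × 759 = 333.2 kJ, so Q_C = Q_H − W = 425.8 kJ.
Reservoir entropy changes: ΔS_H = −Q_H/T_H = −759/714.00 = -1.063 kJ/K and ΔS_C = +Q_C/T_C = 425.8/297.15 = 1.433 kJ/K.
ΔS_univ = −Q_H/T_H + Q_C/T_C = 0.370 kJ/K (> 0, since η = 0.439 < η_Carnot = 0.584).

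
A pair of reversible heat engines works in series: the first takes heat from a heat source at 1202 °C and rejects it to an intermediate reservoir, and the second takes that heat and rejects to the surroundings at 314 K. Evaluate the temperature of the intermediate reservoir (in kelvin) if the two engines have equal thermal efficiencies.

T_m ≈ 681 K

T_H = 1202 °C → 1202 + 273.15 = 1475.15 K.
Equal efficiencies require 1 − T_m/T_H = 1 − T_C/T_m, i.e. T_m/T_H = T_C/T_m, so T_m = √(T_H·T_C) = √(1475.15 × 314.00) = 681 K.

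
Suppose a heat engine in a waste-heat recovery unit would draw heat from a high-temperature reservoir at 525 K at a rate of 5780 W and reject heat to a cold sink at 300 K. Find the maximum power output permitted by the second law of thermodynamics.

Ẇ_max ≈ 2477 W

The upper bound on efficiency is η_max = 1 − T_C/T_H = 1 − 300.00/525.00 = 0.4286.
W_max = η_max · Q_H = 0.4286 × 5780 = 2477 W.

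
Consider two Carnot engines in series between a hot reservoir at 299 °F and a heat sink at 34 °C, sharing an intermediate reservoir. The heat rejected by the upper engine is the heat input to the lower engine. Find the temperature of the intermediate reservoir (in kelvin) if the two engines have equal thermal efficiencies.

T_m ≈ 359.8 K

T_H = 299 °F → (299 − 32) × 5/9 = 148.33 °C = 421.48 K.
T_C = 34 °C → 34 + 273.15 = 307.15 K.
Equal efficiencies require 1 − T_m/T_H = 1 − T_C/T_m, i.e. T_m/T_H = T_C/T_m, so T_m = √(T_H·T_C) = √(421.48 × 307.15) = 359.8 K.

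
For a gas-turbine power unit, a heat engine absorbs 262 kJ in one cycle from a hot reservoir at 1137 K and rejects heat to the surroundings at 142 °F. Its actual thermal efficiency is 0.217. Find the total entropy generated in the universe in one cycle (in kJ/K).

ΔS_univ ≈ 0.383 kJ/K

T_C = 142 °F → (142 − 32) × 5/9 = 61.11 °C = 334.26 K.
W = η·Q_H = 0.217 × 262 = 56.85 kJ, so Q_C = Q_H − W = 205.1 kJ.
The hot reservoir loses entropy Q_H/T_H = 262/1137.00 = 0.2304 kJ/K; the cold reservoir gains Q_C/T_C = 205.1/334.26 = 0.6137 kJ/K.
ΔS_univ = −Q_H/T_H + Q_C/T_C = 0.383 kJ/K (> 0, since η = 0.217 < η_Carnot = 0.706).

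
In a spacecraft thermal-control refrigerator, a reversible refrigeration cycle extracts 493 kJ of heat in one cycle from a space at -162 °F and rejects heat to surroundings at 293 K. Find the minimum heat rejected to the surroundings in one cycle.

T_C = -162 °F → (-162 − 32) × 5/9 = -107.78 °C = 165.37 K.
For a reversible cycle Q_H/Q_C = T_H/T_C, so Q_H = Q_C·T_H/T_C = 493 × 293.00/165.37 = 873.5 kJ.

Q_H ≈ 873.5 kJ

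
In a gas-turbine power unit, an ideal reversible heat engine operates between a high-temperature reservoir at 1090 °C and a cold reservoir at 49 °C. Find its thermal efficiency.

η ≈ 0.764

T_H = 1090 °C → 1090 + 273.15 = 1363.15 K.
T_C = 49 °C → 49 + 273.15 = 322.15 K.
The Carnot efficiency is η = 1 − T_C/T_H = 1 − 322.15/1363.15 = 0.764.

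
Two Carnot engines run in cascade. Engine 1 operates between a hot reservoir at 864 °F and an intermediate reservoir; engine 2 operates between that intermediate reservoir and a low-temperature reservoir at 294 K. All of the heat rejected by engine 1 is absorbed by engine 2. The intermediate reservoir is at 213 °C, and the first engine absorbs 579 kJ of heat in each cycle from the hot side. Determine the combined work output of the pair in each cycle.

W_total ≈ 348 kJ

T_H = 864 °F → (864 − 32) × 5/9 = 462.22 °C = 735.37 K.
Two reversible stages in series are equivalent to a single Carnot engine between T_H and T_C, so η_total = 1 − T_C/T_H = 1 − 294.00/735.37 = 0.6002.
W_total = η_total · Q_H = 0.6002 × 579 = 348 kJ.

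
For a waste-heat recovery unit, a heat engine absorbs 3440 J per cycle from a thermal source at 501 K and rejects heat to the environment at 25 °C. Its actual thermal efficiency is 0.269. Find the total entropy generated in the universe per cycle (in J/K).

ΔS_univ ≈ 1.57 J/K

T_C = 25 °C → 25 + 273.15 = 298.15 K.
W = η·Q_H = 0.269 × 3440 = 925.4 J, so Q_C = Q_H − W = 2515 J.
The hot reservoir loses entropy Q_H/T_H = 3440/501.00 = 6.866 J/K; the cold reservoir gains Q_C/T_C = 2515/298.15 = 8.434 J/K.
ΔS_univ = −Q_H/T_H + Q_C/T_C = 1.57 J/K (> 0, since η = 0.269 < η_Carnot = 0.405).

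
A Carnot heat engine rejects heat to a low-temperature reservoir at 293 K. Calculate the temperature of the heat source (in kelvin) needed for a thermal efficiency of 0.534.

From η = 1 − T_C/T_H, solving for T_H gives T_H = T_C/(1 − η) = 293.00/(1 − 0.534) = 629 K.

T_H ≈ 629 K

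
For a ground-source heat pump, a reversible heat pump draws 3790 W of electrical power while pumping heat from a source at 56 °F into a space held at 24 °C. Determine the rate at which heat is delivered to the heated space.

T_H = 24 °C → 24 + 273.15 = 297.15 K.
T_C = 56 °F → (56 − 32) × 5/9 = 13.33 °C = 286.48 K.
COP_HP = T_H/(T_H − T_C) = 297.15/10.67 = 27.8578.
Q_H = COP_HP · W = 27.8578 × 3790 = 106000 W.

Q̇_H ≈ 106000 W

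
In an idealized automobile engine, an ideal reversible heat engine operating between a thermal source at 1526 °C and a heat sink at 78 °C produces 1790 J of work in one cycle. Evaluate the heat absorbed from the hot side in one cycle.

Q_H ≈ 2224 J

T_H = 1526 °C → 1526 + 273.15 = 1799.15 K.
T_C = 78 °C → 78 + 273.15 = 351.15 K.
The Carnot efficiency is η = 1 − T_C/T_H = 1 − 351.15/1799.15 = 0.8048.
Q_H = W/η = 1790/0.8048 = 2224 J.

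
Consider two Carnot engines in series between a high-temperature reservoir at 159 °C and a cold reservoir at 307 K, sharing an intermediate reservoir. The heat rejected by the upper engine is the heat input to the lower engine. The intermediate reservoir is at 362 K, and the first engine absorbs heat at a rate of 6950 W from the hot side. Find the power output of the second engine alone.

Ẇ₂ ≈ 885 W

T_H = 159 °C → 159 + 273.15 = 432.15 K.
Heat entering the second stage: Q_m = Q_H·(T_m/T_H) = 6950 × 362.00/432.15 = 5820 W.
Second-stage efficiency η₂ = 1 − T_C/T_m = 1 − 307.00/362.00 = 0.1519, so W₂ = η₂·Q_m = 885 W.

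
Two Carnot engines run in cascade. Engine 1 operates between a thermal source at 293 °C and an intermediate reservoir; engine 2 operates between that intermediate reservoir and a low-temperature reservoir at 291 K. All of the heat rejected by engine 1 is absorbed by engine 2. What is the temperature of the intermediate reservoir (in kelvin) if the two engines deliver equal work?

T_m ≈ 429 K

T_H = 293 °C → 293 + 273.15 = 566.15 K.
For reversible stages Q_m = Q_H·(T_m/T_H). Setting W₁ = Q_H(1 − T_m/T_H) equal to W₂ = Q_m(1 − T_C/T_m) = Q_H·(T_m − T_C)/T_H gives T_H − T_m = T_m − T_C, so T_m = (T_H + T_C)/2 = (566.15 + 291.00)/2 = 429 K.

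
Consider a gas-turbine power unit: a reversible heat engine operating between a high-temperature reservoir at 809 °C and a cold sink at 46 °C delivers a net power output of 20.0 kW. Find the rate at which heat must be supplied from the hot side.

T_H = 809 °C → 809 + 273.15 = 1082.15 K.
T_C = 46 °C → 46 + 273.15 = 319.15 K.
Since the cycle is reversible, η = 1 − T_C/T_H = 1 − 319.15/1082.15 = 0.7051.
Q_H = W/η = 20.0/0.7051 = 28.4 kW.

Q̇_H ≈ 28.4 kW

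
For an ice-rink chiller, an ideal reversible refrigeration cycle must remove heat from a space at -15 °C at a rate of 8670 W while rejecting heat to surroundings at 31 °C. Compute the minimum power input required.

Ẇ_in ≈ 1540 W

T_H = 31 °C → 31 + 273.15 = 304.15 K.
T_C = -15 °C → -15 + 273.15 = 258.15 K.
Carnot COP: COP_R = T_C/(T_H − T_C) = 258.15/46.00 = 5.6120.
W = Q_C/COP_R = 8670/5.6120 = 1540 W.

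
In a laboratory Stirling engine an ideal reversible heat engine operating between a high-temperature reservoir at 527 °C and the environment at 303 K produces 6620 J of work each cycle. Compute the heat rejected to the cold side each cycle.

T_H = 527 °C → 527 + 273.15 = 800.15 K.
Carnot efficiency: η = 1 − T_C/T_H = 1 − 303.00/800.15 = 0.6213.
Since Q_C/Q_H = T_C/T_H and Q_H = W/η, Q_C = W·T_C/(T_H − T_C) = 6620 × 303.00/497.15 = 4030 J.

Q_C ≈ 4030 J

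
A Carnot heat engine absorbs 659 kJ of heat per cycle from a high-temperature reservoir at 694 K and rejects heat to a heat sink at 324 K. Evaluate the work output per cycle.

Since the cycle is reversible, η = 1 − T_C/T_H = 1 − 324.00/694.00 = 0.5331.
W = η·Q_H = 0.5331 × 659 = 351.3 kJ.

W ≈ 351.3 kJ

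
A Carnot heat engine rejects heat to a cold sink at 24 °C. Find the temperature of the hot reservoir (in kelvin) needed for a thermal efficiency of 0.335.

T_H ≈ 446.8 K

T_C = 24 °C → 24 + 273.15 = 297.15 K.
From η = 1 − T_C/T_H, solving for T_H gives T_H = T_C/(1 − η) = 297.15/(1 − 0.335) = 446.8 K.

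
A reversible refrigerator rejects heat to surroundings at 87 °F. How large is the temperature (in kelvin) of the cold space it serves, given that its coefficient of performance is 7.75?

T_C ≈ 269.0 K

T_H = 87 °F → (87 − 32) × 5/9 = 30.56 °C = 303.71 K.
COP_R = T_C/(T_H − T_C) ⇒ T_C = T_H·COP_R/(1 + COP_R) = 303.71 × 7.75/(1 + 7.75) = 269.0 K.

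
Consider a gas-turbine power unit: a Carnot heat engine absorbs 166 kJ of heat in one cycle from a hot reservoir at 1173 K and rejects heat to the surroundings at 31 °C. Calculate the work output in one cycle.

T_C = 31 °C → 31 + 273.15 = 304.15 K.
η_rev = 1 − T_C/T_H = 1 − 304.15/1173.00 = 0.7407.
W = η·Q_H = 0.7407 × 166 = 123 kJ.

W ≈ 123 kJ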